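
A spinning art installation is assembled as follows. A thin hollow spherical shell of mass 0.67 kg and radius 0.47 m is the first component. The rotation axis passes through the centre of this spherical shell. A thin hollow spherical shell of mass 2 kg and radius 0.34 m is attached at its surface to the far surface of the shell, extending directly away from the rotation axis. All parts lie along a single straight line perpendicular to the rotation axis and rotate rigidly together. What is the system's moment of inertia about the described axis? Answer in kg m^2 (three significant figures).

1.57

Spherical shell: I_cm = (2/3)MR² = (2/3)(0.67)(0.47)² = 0.098669 kg m^2; axis through the centre, so I = 0.098669 kg m^2.
Spherical shell: I_cm = (2/3)MR² = (2/3)(2)(0.34)² = 0.15413 kg m^2; centre at d = 0.47 + 0.34 = 0.81 m, so the parallel axis theorem gives I = 0.15413 + (2)(0.81)² = 1.4663 kg m^2.
Total I = 0.098669 + 1.4663 = 1.565 kg m^2.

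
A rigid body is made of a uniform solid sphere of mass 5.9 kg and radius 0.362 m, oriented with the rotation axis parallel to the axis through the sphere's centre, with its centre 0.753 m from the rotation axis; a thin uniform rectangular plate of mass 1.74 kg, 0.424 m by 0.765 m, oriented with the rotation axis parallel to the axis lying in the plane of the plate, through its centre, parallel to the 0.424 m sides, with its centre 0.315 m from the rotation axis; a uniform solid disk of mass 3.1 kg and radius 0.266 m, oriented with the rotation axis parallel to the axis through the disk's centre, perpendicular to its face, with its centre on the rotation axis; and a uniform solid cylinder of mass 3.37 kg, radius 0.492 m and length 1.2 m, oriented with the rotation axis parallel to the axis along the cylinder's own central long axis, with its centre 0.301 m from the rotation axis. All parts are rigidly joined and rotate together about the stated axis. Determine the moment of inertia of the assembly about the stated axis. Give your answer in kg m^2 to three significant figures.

Solid sphere: I_cm = (2/5)MR² = (2/5)(5.9)(0.362)² = 0.30926 kg m^2; centre at d = 0.753 m, so I = I_cm + Md² gives I = 0.30926 + (5.9)(0.753)² = 3.6546 kg m^2.
Rectangular plate: I_cm = (1/12)Mb² = (1/12)(1.74)(0.765)² = 0.084858 kg m^2; centre at d = 0.315 m, so I = I_cm + Md² gives I = 0.084858 + (1.74)(0.315)² = 0.25751 kg m^2.
Solid disk: I_cm = (1/2)MR² = (1/2)(3.1)(0.266)² = 0.10967 kg m^2; axis through the centre, so I = 0.10967 kg m^2.
Solid cylinder: I_cm = (1/2)MR² = (1/2)(3.37)(0.492)² = 0.40788 kg m^2; centre at d = 0.301 m, so I = I_cm + Md² gives I = 0.40788 + (3.37)(0.301)² = 0.7132 kg m^2.
Total I = 3.6546 + 0.25751 + 0.10967 + 0.7132 = 4.735 kg m^2.

4.74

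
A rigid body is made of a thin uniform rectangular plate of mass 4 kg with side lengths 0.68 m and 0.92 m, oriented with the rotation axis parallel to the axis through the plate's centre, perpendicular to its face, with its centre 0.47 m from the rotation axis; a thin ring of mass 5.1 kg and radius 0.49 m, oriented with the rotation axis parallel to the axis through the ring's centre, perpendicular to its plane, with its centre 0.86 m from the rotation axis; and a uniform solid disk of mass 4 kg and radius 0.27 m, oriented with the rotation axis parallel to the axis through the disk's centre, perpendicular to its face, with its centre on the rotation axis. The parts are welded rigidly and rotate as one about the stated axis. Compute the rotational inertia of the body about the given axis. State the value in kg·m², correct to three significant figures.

6.46

Rectangular plate: I_cm = (1/12)M(a²+b²) = (1/12)(4)[(0.68)² + (0.92)²] = 0.43627 kg·m²; centre at d = 0.47 m, so I = I_cm + Md² gives I = 0.43627 + (4)(0.47)² = 1.3199 kg·m².
Thin ring: I_cm = MR² = (5.1)(0.49)² = 1.2245 kg·m²; centre at d = 0.86 m, so I = I_cm + Md² gives I = 1.2245 + (5.1)(0.86)² = 4.9965 kg·m².
Solid disk: I_cm = (1/2)MR² = (1/2)(4)(0.27)² = 0.1458 kg·m²; axis through the centre, so I = 0.1458 kg·m².
Total I = 1.3199 + 4.9965 + 0.1458 = 6.4621 kg·m².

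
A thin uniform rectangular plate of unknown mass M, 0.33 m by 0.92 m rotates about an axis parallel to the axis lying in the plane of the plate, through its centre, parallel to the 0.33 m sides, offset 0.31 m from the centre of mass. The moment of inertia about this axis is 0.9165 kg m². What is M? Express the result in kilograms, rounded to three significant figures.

5.50

I = I_cm + Md² = (1/12)Mb² + Md² = M·[0.0833333·(0.92)² + (0.31)²] = M·0.16663.
So M = 0.9165 / 0.16663 = 5.5001 kg.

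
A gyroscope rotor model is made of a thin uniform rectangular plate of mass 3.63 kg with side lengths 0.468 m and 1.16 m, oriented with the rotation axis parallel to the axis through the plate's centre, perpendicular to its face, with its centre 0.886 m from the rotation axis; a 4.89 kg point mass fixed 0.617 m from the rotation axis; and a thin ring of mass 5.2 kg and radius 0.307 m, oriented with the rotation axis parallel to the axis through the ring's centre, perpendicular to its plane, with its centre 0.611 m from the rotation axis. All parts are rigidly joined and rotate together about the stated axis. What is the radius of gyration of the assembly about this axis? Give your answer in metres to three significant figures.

Rectangular plate: I_cm = (1/12)M(a²+b²) = (1/12)(3.63)[(0.468)² + (1.16)²] = 0.4733 kg·m²; centre at d = 0.886 m, so I = I_cm + Md² gives I = 0.4733 + (3.63)(0.886)² = 3.3228 kg·m².
Point mass: I_cm = 0; centre at d = 0.617 m, so I = I_cm + Md² gives I = 0 + (4.89)(0.617)² = 1.8616 kg·m².
Thin ring: I_cm = MR² = (5.2)(0.307)² = 0.49009 kg·m²; centre at d = 0.611 m, so I = I_cm + Md² gives I = 0.49009 + (5.2)(0.611)² = 2.4314 kg·m².
Total I = 7.6158 kg·m²; total mass M = 13.72 kg.
k = √(I/M) = √(7.6158/13.72) = 0.74504 m.

0.745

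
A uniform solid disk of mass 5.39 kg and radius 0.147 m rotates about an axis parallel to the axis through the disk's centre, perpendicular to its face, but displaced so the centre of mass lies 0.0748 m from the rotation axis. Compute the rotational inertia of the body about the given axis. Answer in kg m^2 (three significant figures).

0.0884

I_cm = (1/2)MR² = (1/2)(5.39)(0.147)² = 0.058236 kg m^2; centre at d = 0.0748 m, so I = I_cm + Md² gives I = 0.058236 + (5.39)(0.0748)² = 0.088394 kg m^2.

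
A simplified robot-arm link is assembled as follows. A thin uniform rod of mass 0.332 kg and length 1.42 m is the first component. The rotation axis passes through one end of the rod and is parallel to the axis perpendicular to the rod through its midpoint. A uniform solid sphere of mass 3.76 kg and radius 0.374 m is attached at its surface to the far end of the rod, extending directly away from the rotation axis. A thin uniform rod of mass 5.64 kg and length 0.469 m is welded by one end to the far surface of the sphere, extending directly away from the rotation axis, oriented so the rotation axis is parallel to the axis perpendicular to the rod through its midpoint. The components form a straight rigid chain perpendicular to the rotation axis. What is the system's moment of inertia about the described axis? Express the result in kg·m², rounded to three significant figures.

Thin rod: I_cm = (1/12)ML² = (1/12)(0.332)(1.42)² = 0.055787 kg·m²; centre at d = 0.71 m, so the parallel axis theorem gives I = 0.055787 + (0.332)(0.71)² = 0.22315 kg·m².
Solid sphere: I_cm = (2/5)MR² = (2/5)(3.76)(0.374)² = 0.21037 kg·m²; centre at d = 0.71 + 0.71 + 0.374 = 1.794 m, so the parallel axis theorem gives I = 0.21037 + (3.76)(1.794)² = 12.312 kg·m².
Thin rod: I_cm = (1/12)ML² = (1/12)(5.64)(0.469)² = 0.10338 kg·m²; centre at d = 0.71 + 0.71 + 0.374 + 0.374 + 0.2345 = 2.4025 m, so the parallel axis theorem gives I = 0.10338 + (5.64)(2.4025)² = 32.657 kg·m².
Total I = 0.22315 + 12.312 + 32.657 = 45.192 kg·m².

45.2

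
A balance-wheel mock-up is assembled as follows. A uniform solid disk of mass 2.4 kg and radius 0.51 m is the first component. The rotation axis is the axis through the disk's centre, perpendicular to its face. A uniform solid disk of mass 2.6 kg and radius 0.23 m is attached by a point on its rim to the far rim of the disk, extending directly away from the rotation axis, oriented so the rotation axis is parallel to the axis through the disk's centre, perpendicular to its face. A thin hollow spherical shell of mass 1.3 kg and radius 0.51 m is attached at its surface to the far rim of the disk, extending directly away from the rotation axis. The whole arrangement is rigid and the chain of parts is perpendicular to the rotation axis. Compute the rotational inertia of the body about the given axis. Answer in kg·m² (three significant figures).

4.88

Solid disk: I_cm = (1/2)MR² = (1/2)(2.4)(0.51)² = 0.31212 kg·m²; axis through the centre, so I = 0.31212 kg·m².
Solid disk: I_cm = (1/2)MR² = (1/2)(2.6)(0.23)² = 0.06877 kg·m²; centre at d = 0.51 + 0.23 = 0.74 m, so the parallel axis theorem gives I = 0.06877 + (2.6)(0.74)² = 1.4925 kg·m².
Spherical shell: I_cm = (2/3)MR² = (2/3)(1.3)(0.51)² = 0.22542 kg·m²; centre at d = 0.51 + 0.23 + 0.23 + 0.51 = 1.48 m, so the parallel axis theorem gives I = 0.22542 + (1.3)(1.48)² = 3.0729 kg·m².
Total I = 0.31212 + 1.4925 + 3.0729 = 4.8776 kg·m².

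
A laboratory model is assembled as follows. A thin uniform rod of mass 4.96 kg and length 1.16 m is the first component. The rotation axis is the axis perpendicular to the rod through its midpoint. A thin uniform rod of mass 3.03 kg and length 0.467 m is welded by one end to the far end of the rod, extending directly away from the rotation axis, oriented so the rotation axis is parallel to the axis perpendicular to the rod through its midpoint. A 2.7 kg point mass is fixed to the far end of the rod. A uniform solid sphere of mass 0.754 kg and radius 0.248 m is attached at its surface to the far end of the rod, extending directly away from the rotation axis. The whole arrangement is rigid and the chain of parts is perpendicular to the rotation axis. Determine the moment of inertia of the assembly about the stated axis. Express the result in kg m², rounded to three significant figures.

Thin rod: I_cm = (1/12)ML² = (1/12)(4.96)(1.16)² = 0.55618 kg m²; axis through the centre, so I = 0.55618 kg m².
Thin rod: I_cm = (1/12)ML² = (1/12)(3.03)(0.467)² = 0.055067 kg m²; centre at d = 0.58 + 0.2335 = 0.8135 m, so I = I_cm + Md² gives I = 0.055067 + (3.03)(0.8135)² = 2.0603 kg m².
Point mass: I_cm = 0; centre at d = 0.58 + 0.2335 + 0.2335 = 1.047 m, so I = I_cm + Md² gives I = 0 + (2.7)(1.047)² = 2.9598 kg m².
Solid sphere: I_cm = (2/5)MR² = (2/5)(0.754)(0.248)² = 0.01855 kg m²; centre at d = 0.58 + 0.2335 + 0.2335 + 0.248 = 1.295 m, so I = I_cm + Md² gives I = 0.01855 + (0.754)(1.295)² = 1.283 kg m².
Total I = 0.55618 + 2.0603 + 2.9598 + 1.283 = 6.8592 kg m².

6.86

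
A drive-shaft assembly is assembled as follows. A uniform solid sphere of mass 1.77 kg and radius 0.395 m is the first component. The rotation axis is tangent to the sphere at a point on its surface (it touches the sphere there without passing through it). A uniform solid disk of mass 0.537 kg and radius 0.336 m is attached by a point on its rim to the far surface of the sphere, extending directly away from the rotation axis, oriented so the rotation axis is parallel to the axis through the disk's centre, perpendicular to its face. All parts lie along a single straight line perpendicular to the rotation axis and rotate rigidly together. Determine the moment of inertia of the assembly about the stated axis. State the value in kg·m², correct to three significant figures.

1.10

Solid sphere: I_cm = (2/5)MR² = (2/5)(1.77)(0.395)² = 0.11047 kg·m²; centre at d = 0.395 m, so I = I_cm + Md² gives I = 0.11047 + (1.77)(0.395)² = 0.38663 kg·m².
Solid disk: I_cm = (1/2)MR² = (1/2)(0.537)(0.336)² = 0.030313 kg·m²; centre at d = 0.395 + 0.395 + 0.336 = 1.126 m, so I = I_cm + Md² gives I = 0.030313 + (0.537)(1.126)² = 0.71116 kg·m².
Total I = 0.38663 + 0.71116 = 1.0978 kg·m².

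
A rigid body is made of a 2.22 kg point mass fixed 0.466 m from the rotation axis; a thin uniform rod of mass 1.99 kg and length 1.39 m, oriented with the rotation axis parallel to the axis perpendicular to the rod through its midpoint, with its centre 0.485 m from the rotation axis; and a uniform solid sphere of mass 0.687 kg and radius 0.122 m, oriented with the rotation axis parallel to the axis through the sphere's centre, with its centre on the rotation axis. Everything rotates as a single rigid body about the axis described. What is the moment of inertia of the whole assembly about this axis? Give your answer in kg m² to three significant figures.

Point mass: I_cm = 0; centre at d = 0.466 m, so the parallel axis theorem gives I = 0 + (2.22)(0.466)² = 0.48209 kg m².
Thin rod: I_cm = (1/12)ML² = (1/12)(1.99)(1.39)² = 0.32041 kg m²; centre at d = 0.485 m, so the parallel axis theorem gives I = 0.32041 + (1.99)(0.485)² = 0.7885 kg m².
Solid sphere: I_cm = (2/5)MR² = (2/5)(0.687)(0.122)² = 0.0040901 kg m²; axis through the centre, so I = 0.0040901 kg m².
Total I = 0.48209 + 0.7885 + 0.0040901 = 1.2747 kg m².

1.27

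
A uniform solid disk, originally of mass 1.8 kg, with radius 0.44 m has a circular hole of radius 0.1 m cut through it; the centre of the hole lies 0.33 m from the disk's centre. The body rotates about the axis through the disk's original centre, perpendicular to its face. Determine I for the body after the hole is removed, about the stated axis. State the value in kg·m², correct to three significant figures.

Unpierced body about its centre: I₀ = (1/2)MR² = (1/2)(1.8)(0.44)² = 0.17424 kg·m².
The removed disk has mass m = M·(r/R)² = (1.8)(0.1/0.44)² = 0.092975 kg (same uniform areal density).
Its moment of inertia about the rotation axis (parallel-axis theorem): I_hole = (1/2)mr² + md² = (1/2)(0.092975)(0.1)² + (0.092975)(0.33)² = 0.01059 kg·m².
Treating the hole as negative mass, I = I₀ − I_hole = 0.17424 − 0.01059 = 0.16365 kg·m².

0.164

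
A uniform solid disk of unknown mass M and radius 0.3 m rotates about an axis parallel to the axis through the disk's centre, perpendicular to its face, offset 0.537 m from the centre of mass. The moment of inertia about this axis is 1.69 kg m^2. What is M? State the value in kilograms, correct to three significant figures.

5.07

I = I_cm + Md² = (1/2)MR² + Md² = M·[0.5·(0.3)² + (0.537)²] = M·0.33337.
So M = 1.69 / 0.33337 = 5.0695 kg.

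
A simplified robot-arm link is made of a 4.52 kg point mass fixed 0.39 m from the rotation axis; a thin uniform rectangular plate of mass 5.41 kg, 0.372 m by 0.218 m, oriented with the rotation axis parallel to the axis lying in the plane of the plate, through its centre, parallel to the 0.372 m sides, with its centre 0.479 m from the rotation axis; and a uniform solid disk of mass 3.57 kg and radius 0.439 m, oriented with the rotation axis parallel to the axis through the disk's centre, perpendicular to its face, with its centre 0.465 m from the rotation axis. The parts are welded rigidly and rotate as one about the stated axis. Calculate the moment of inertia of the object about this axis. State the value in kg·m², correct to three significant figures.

Point mass: I_cm = 0; centre at d = 0.39 m, so the parallel axis theorem gives I = 0 + (4.52)(0.39)² = 0.68749 kg·m².
Rectangular plate: I_cm = (1/12)Mb² = (1/12)(5.41)(0.218)² = 0.021425 kg·m²; centre at d = 0.479 m, so the parallel axis theorem gives I = 0.021425 + (5.41)(0.479)² = 1.2627 kg·m².
Solid disk: I_cm = (1/2)MR² = (1/2)(3.57)(0.439)² = 0.34401 kg·m²; centre at d = 0.465 m, so the parallel axis theorem gives I = 0.34401 + (3.57)(0.465)² = 1.1159 kg·m².
Total I = 0.68749 + 1.2627 + 1.1159 = 3.0661 kg·m².

3.07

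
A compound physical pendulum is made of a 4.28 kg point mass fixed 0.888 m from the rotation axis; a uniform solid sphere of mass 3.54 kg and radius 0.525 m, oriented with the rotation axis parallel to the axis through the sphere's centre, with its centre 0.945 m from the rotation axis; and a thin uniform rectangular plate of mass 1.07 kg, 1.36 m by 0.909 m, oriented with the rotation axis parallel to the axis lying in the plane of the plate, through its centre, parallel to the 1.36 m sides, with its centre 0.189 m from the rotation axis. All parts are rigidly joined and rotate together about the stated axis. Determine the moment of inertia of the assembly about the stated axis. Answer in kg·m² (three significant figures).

Point mass: I_cm = 0; centre at d = 0.888 m, so the parallel axis theorem gives I = 0 + (4.28)(0.888)² = 3.375 kg·m².
Solid sphere: I_cm = (2/5)MR² = (2/5)(3.54)(0.525)² = 0.39029 kg·m²; centre at d = 0.945 m, so the parallel axis theorem gives I = 0.39029 + (3.54)(0.945)² = 3.5516 kg·m².
Rectangular plate: I_cm = (1/12)Mb² = (1/12)(1.07)(0.909)² = 0.073677 kg·m²; centre at d = 0.189 m, so the parallel axis theorem gives I = 0.073677 + (1.07)(0.189)² = 0.1119 kg·m².
Total I = 3.375 + 3.5516 + 0.1119 = 7.0385 kg·m².

7.04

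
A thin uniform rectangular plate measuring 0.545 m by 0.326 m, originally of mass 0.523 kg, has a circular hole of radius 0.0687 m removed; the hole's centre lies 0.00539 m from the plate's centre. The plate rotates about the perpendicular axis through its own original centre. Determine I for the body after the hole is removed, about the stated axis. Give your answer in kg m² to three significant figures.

0.0175

Unpierced body about its centre: I₀ = (1/12)M(a²+b²) = (1/12)(0.523)[(0.545)² + (0.326)²] = 0.017577 kg m².
The removed disk has mass m = M·πr²/(ab) = (0.523)·π(0.0687)²/(0.545·0.326) = 0.043647 kg (same uniform areal density).
Its moment of inertia about the rotation axis (parallel-axis theorem): I_hole = (1/2)mr² + md² = (1/2)(0.043647)(0.0687)² + (0.043647)(0.00539)² = 0.00010427 kg m².
Treating the hole as negative mass, I = I₀ − I_hole = 0.017577 − 0.00010427 = 0.017473 kg m².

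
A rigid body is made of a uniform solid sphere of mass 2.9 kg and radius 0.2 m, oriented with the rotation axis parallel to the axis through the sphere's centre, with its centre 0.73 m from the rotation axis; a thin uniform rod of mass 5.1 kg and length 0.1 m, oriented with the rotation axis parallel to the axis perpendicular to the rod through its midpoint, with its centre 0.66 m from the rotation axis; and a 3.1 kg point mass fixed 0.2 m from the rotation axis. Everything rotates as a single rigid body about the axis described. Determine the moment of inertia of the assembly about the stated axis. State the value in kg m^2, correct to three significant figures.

Solid sphere: I_cm = (2/5)MR² = (2/5)(2.9)(0.2)² = 0.0464 kg m^2; centre at d = 0.73 m, so the parallel axis theorem gives I = 0.0464 + (2.9)(0.73)² = 1.5918 kg m^2.
Thin rod: I_cm = (1/12)ML² = (1/12)(5.1)(0.1)² = 0.00425 kg m^2; centre at d = 0.66 m, so the parallel axis theorem gives I = 0.00425 + (5.1)(0.66)² = 2.2258 kg m^2.
Point mass: I_cm = 0; centre at d = 0.2 m, so the parallel axis theorem gives I = 0 + (3.1)(0.2)² = 0.124 kg m^2.
Total I = 1.5918 + 2.2258 + 0.124 = 3.9416 kg m^2.

3.94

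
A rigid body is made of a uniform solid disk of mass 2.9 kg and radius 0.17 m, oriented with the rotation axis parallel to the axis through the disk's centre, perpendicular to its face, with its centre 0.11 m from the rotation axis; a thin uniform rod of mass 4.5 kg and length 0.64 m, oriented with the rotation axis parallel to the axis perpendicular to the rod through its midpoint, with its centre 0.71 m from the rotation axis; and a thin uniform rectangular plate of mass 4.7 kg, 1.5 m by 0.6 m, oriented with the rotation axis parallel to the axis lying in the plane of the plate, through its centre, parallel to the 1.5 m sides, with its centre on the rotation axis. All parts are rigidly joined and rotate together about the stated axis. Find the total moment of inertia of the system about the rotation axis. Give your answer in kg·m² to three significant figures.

Solid disk: I_cm = (1/2)MR² = (1/2)(2.9)(0.17)² = 0.041905 kg·m²; centre at d = 0.11 m, so I = I_cm + Md² gives I = 0.041905 + (2.9)(0.11)² = 0.076995 kg·m².
Thin rod: I_cm = (1/12)ML² = (1/12)(4.5)(0.64)² = 0.1536 kg·m²; centre at d = 0.71 m, so I = I_cm + Md² gives I = 0.1536 + (4.5)(0.71)² = 2.4221 kg·m².
Rectangular plate: I_cm = (1/12)Mb² = (1/12)(4.7)(0.6)² = 0.141 kg·m²; axis through the centre, so I = 0.141 kg·m².
Total I = 0.076995 + 2.4221 + 0.141 = 2.64 kg·m².

2.64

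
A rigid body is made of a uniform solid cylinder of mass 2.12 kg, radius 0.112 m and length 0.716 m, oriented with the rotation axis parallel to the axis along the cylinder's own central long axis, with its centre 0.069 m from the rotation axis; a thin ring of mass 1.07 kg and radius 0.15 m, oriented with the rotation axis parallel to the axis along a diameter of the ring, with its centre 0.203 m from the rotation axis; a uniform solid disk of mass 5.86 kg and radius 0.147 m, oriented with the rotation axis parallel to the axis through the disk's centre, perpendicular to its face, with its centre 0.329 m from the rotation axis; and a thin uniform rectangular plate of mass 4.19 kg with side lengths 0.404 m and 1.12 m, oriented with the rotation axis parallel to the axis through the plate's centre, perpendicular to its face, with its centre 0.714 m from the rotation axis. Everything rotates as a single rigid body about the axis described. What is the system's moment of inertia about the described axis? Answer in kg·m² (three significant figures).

3.41

Solid cylinder: I_cm = (1/2)MR² = (1/2)(2.12)(0.112)² = 0.013297 kg·m²; centre at d = 0.069 m, so the parallel axis theorem gives I = 0.013297 + (2.12)(0.069)² = 0.02339 kg·m².
Thin ring: I_cm = (1/2)MR² = (1/2)(1.07)(0.15)² = 0.012037 kg·m²; centre at d = 0.203 m, so the parallel axis theorem gives I = 0.012037 + (1.07)(0.203)² = 0.056131 kg·m².
Solid disk: I_cm = (1/2)MR² = (1/2)(5.86)(0.147)² = 0.063314 kg·m²; centre at d = 0.329 m, so the parallel axis theorem gives I = 0.063314 + (5.86)(0.329)² = 0.69761 kg·m².
Rectangular plate: I_cm = (1/12)M(a²+b²) = (1/12)(4.19)[(0.404)² + (1.12)²] = 0.49498 kg·m²; centre at d = 0.714 m, so the parallel axis theorem gives I = 0.49498 + (4.19)(0.714)² = 2.631 kg·m².
Total I = 0.02339 + 0.056131 + 0.69761 + 2.631 = 3.4082 kg·m².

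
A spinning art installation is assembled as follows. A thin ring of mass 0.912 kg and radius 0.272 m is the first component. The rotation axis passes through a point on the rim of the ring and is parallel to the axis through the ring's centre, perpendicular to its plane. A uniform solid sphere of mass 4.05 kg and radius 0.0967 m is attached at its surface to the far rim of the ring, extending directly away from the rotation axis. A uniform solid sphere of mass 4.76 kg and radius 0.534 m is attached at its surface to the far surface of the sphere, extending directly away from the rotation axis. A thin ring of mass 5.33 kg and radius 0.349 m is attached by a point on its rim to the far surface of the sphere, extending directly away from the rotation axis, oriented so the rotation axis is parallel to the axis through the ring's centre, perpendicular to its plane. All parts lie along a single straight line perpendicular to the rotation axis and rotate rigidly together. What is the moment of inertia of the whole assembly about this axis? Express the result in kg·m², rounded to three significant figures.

Thin ring: I_cm = MR² = (0.912)(0.272)² = 0.067473 kg·m²; centre at d = 0.272 m, so the parallel axis theorem gives I = 0.067473 + (0.912)(0.272)² = 0.13495 kg·m².
Solid sphere: I_cm = (2/5)MR² = (2/5)(4.05)(0.0967)² = 0.015148 kg·m²; centre at d = 0.272 + 0.272 + 0.0967 = 0.6407 m, so the parallel axis theorem gives I = 0.015148 + (4.05)(0.6407)² = 1.6777 kg·m².
Solid sphere: I_cm = (2/5)MR² = (2/5)(4.76)(0.534)² = 0.54294 kg·m²; centre at d = 0.272 + 0.272 + 0.0967 + 0.0967 + 0.534 = 1.2714 m, so the parallel axis theorem gives I = 0.54294 + (4.76)(1.2714)² = 8.2373 kg·m².
Thin ring: I_cm = MR² = (5.33)(0.349)² = 0.6492 kg·m²; centre at d = 0.272 + 0.272 + 0.0967 + 0.0967 + 0.534 + 0.534 + 0.349 = 2.1544 m, so the parallel axis theorem gives I = 0.6492 + (5.33)(2.1544)² = 25.388 kg·m².
Total I = 0.13495 + 1.6777 + 8.2373 + 25.388 = 35.438 kg·m².

35.4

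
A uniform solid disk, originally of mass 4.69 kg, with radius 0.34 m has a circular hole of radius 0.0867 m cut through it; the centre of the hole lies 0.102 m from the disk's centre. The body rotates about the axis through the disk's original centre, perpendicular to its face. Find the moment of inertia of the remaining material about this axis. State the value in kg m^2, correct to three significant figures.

Unpierced body about its centre: I₀ = (1/2)MR² = (1/2)(4.69)(0.34)² = 0.27108 kg m^2.
The removed disk has mass m = M·(r/R)² = (4.69)(0.0867/0.34)² = 0.30497 kg (same uniform areal density).
Its moment of inertia about the rotation axis (parallel-axis theorem): I_hole = (1/2)mr² + md² = (1/2)(0.30497)(0.0867)² + (0.30497)(0.102)² = 0.0043191 kg m^2.
Treating the hole as negative mass, I = I₀ − I_hole = 0.27108 − 0.0043191 = 0.26676 kg m^2.

0.267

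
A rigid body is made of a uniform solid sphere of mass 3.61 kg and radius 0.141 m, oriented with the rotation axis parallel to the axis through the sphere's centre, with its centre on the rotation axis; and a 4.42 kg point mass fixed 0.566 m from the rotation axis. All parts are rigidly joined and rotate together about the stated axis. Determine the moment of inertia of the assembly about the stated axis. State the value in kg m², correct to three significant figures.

1.44

Solid sphere: I_cm = (2/5)MR² = (2/5)(3.61)(0.141)² = 0.028708 kg m²; axis through the centre, so I = 0.028708 kg m².
Point mass: I_cm = 0; centre at d = 0.566 m, so I = I_cm + Md² gives I = 0 + (4.42)(0.566)² = 1.416 kg m².
Total I = 0.028708 + 1.416 = 1.4447 kg m².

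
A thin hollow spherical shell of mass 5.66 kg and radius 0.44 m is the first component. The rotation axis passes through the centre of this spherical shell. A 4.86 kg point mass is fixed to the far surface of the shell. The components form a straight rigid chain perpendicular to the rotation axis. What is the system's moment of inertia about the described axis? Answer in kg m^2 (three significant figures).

Spherical shell: I_cm = (2/3)MR² = (2/3)(5.66)(0.44)² = 0.73052 kg m^2; axis through the centre, so I = 0.73052 kg m^2.
Point mass: I_cm = 0; centre at d = 0.44 m, so the parallel axis theorem gives I = 0 + (4.86)(0.44)² = 0.9409 kg m^2.
Total I = 0.73052 + 0.9409 = 1.6714 kg m^2.

1.67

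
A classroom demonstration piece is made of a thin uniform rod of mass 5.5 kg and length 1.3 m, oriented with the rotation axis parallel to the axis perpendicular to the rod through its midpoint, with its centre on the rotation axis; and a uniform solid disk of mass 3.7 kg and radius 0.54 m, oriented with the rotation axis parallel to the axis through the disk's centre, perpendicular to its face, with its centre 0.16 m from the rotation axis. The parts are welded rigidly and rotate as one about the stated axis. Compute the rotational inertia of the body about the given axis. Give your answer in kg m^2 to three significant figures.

Thin rod: I_cm = (1/12)ML² = (1/12)(5.5)(1.3)² = 0.77458 kg m^2; axis through the centre, so I = 0.77458 kg m^2.
Solid disk: I_cm = (1/2)MR² = (1/2)(3.7)(0.54)² = 0.53946 kg m^2; centre at d = 0.16 m, so the parallel axis theorem gives I = 0.53946 + (3.7)(0.16)² = 0.63418 kg m^2.
Total I = 0.77458 + 0.63418 = 1.4088 kg m^2.

1.41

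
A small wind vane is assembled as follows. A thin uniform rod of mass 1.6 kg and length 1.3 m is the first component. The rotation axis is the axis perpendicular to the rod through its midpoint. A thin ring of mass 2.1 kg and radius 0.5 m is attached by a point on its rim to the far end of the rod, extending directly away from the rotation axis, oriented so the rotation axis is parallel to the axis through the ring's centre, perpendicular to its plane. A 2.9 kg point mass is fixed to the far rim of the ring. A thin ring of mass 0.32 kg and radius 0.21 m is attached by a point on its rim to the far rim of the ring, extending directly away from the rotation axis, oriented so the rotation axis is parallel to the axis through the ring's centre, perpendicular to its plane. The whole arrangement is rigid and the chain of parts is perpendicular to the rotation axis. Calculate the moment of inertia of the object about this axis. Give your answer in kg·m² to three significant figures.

Thin rod: I_cm = (1/12)ML² = (1/12)(1.6)(1.3)² = 0.22533 kg·m²; axis through the centre, so I = 0.22533 kg·m².
Thin ring: I_cm = MR² = (2.1)(0.5)² = 0.525 kg·m²; centre at d = 0.65 + 0.5 = 1.15 m, so the parallel axis theorem gives I = 0.525 + (2.1)(1.15)² = 3.3022 kg·m².
Point mass: I_cm = 0; centre at d = 0.65 + 0.5 + 0.5 = 1.65 m, so the parallel axis theorem gives I = 0 + (2.9)(1.65)² = 7.8952 kg·m².
Thin ring: I_cm = MR² = (0.32)(0.21)² = 0.014112 kg·m²; centre at d = 0.65 + 0.5 + 0.5 + 0.21 = 1.86 m, so the parallel axis theorem gives I = 0.014112 + (0.32)(1.86)² = 1.1212 kg·m².
Total I = 0.22533 + 3.3022 + 7.8952 + 1.1212 = 12.544 kg·m².

12.5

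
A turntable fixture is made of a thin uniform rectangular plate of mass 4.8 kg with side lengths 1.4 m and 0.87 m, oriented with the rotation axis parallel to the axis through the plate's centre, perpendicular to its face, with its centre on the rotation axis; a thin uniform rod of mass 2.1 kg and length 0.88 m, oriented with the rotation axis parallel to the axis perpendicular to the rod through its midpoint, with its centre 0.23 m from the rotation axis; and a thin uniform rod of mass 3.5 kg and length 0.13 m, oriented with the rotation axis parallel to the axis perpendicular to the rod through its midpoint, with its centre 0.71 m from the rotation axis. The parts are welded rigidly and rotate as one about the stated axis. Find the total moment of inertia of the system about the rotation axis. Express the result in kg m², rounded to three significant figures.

Rectangular plate: I_cm = (1/12)M(a²+b²) = (1/12)(4.8)[(1.4)² + (0.87)²] = 1.0868 kg m²; axis through the centre, so I = 1.0868 kg m².
Thin rod: I_cm = (1/12)ML² = (1/12)(2.1)(0.88)² = 0.13552 kg m²; centre at d = 0.23 m, so the parallel axis theorem gives I = 0.13552 + (2.1)(0.23)² = 0.24661 kg m².
Thin rod: I_cm = (1/12)ML² = (1/12)(3.5)(0.13)² = 0.0049292 kg m²; centre at d = 0.71 m, so the parallel axis theorem gives I = 0.0049292 + (3.5)(0.71)² = 1.7693 kg m².
Total I = 1.0868 + 0.24661 + 1.7693 = 3.1026 kg m².

3.10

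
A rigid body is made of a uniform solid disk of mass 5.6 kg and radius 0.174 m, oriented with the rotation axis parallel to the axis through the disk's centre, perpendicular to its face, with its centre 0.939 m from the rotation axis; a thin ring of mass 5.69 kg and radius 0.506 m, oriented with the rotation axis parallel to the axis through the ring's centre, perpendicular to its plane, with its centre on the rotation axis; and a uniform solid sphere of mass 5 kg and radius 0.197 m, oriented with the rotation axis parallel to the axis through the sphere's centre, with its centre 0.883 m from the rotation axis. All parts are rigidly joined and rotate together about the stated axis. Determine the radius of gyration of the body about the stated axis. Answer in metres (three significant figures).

Solid disk: I_cm = (1/2)MR² = (1/2)(5.6)(0.174)² = 0.084773 kg m²; centre at d = 0.939 m, so I = I_cm + Md² gives I = 0.084773 + (5.6)(0.939)² = 5.0224 kg m².
Thin ring: I_cm = MR² = (5.69)(0.506)² = 1.4568 kg m²; axis through the centre, so I = 1.4568 kg m².
Solid sphere: I_cm = (2/5)MR² = (2/5)(5)(0.197)² = 0.077618 kg m²; centre at d = 0.883 m, so I = I_cm + Md² gives I = 0.077618 + (5)(0.883)² = 3.9761 kg m².
Total I = 10.455 kg m²; total mass M = 16.29 kg.
k = √(I/M) = √(10.455/16.29) = 0.80114 m.

0.801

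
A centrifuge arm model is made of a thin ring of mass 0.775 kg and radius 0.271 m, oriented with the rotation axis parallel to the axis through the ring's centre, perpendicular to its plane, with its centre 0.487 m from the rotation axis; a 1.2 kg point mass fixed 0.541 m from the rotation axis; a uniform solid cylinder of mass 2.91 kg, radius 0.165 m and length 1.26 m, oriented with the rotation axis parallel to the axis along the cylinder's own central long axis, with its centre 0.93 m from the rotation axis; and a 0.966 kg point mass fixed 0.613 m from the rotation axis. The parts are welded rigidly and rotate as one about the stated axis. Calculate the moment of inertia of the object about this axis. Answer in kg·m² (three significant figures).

3.51

Thin ring: I_cm = MR² = (0.775)(0.271)² = 0.056917 kg·m²; centre at d = 0.487 m, so I = I_cm + Md² gives I = 0.056917 + (0.775)(0.487)² = 0.24072 kg·m².
Point mass: I_cm = 0; centre at d = 0.541 m, so I = I_cm + Md² gives I = 0 + (1.2)(0.541)² = 0.35122 kg·m².
Solid cylinder: I_cm = (1/2)MR² = (1/2)(2.91)(0.165)² = 0.039612 kg·m²; centre at d = 0.93 m, so I = I_cm + Md² gives I = 0.039612 + (2.91)(0.93)² = 2.5565 kg·m².
Point mass: I_cm = 0; centre at d = 0.613 m, so I = I_cm + Md² gives I = 0 + (0.966)(0.613)² = 0.36299 kg·m².
Total I = 0.24072 + 0.35122 + 2.5565 + 0.36299 = 3.5114 kg·m².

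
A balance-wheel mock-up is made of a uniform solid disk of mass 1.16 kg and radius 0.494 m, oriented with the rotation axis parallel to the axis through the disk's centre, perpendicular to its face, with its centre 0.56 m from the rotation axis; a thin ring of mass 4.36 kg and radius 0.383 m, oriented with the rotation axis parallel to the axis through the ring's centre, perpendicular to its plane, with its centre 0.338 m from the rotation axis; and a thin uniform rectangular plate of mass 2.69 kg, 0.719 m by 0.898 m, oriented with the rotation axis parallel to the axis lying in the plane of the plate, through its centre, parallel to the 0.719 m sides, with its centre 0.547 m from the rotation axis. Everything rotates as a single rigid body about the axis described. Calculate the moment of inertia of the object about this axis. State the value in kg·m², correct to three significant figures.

2.63

Solid disk: I_cm = (1/2)MR² = (1/2)(1.16)(0.494)² = 0.14154 kg·m²; centre at d = 0.56 m, so the parallel axis theorem gives I = 0.14154 + (1.16)(0.56)² = 0.50532 kg·m².
Thin ring: I_cm = MR² = (4.36)(0.383)² = 0.63956 kg·m²; centre at d = 0.338 m, so the parallel axis theorem gives I = 0.63956 + (4.36)(0.338)² = 1.1377 kg·m².
Rectangular plate: I_cm = (1/12)Mb² = (1/12)(2.69)(0.898)² = 0.18077 kg·m²; centre at d = 0.547 m, so the parallel axis theorem gives I = 0.18077 + (2.69)(0.547)² = 0.98564 kg·m².
Total I = 0.50532 + 1.1377 + 0.98564 = 2.6286 kg·m².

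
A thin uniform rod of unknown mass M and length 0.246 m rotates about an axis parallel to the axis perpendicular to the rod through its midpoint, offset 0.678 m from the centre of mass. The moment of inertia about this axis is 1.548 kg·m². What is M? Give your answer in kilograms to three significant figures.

3.33

I = I_cm + Md² = (1/12)ML² + Md² = M·[0.0833333·(0.246)² + (0.678)²] = M·0.46473.
So M = 1.548 / 0.46473 = 3.331 kg.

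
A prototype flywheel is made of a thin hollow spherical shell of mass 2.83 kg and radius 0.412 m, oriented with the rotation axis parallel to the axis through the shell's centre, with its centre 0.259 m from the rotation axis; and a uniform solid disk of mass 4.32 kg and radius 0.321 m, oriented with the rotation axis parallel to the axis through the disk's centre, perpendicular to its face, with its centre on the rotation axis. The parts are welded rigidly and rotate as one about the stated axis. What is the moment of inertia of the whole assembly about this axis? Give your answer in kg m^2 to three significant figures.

Spherical shell: I_cm = (2/3)MR² = (2/3)(2.83)(0.412)² = 0.32025 kg m^2; centre at d = 0.259 m, so the parallel axis theorem gives I = 0.32025 + (2.83)(0.259)² = 0.51009 kg m^2.
Solid disk: I_cm = (1/2)MR² = (1/2)(4.32)(0.321)² = 0.22257 kg m^2; axis through the centre, so I = 0.22257 kg m^2.
Total I = 0.51009 + 0.22257 = 0.73266 kg m^2.

0.733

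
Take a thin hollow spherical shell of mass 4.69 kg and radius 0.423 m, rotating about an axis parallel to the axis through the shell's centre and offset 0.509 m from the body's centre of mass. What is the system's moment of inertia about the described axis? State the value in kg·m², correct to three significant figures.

1.77

I_cm = (2/3)MR² = (2/3)(4.69)(0.423)² = 0.55945 kg·m²; centre at d = 0.509 m, so I = I_cm + Md² gives I = 0.55945 + (4.69)(0.509)² = 1.7745 kg·m².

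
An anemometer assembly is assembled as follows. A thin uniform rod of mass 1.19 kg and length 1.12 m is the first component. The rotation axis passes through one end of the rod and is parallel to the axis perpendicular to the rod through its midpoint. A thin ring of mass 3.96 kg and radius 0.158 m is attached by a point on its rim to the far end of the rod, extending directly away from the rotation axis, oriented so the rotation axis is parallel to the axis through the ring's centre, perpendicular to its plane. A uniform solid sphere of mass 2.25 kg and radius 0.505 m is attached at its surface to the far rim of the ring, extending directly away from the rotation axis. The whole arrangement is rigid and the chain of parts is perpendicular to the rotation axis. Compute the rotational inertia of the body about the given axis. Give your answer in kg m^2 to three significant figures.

15.8

Thin rod: I_cm = (1/12)ML² = (1/12)(1.19)(1.12)² = 0.12439 kg m^2; centre at d = 0.56 m, so I = I_cm + Md² gives I = 0.12439 + (1.19)(0.56)² = 0.49758 kg m^2.
Thin ring: I_cm = MR² = (3.96)(0.158)² = 0.098857 kg m^2; centre at d = 0.56 + 0.56 + 0.158 = 1.278 m, so I = I_cm + Md² gives I = 0.098857 + (3.96)(1.278)² = 6.5667 kg m^2.
Solid sphere: I_cm = (2/5)MR² = (2/5)(2.25)(0.505)² = 0.22952 kg m^2; centre at d = 0.56 + 0.56 + 0.158 + 0.158 + 0.505 = 1.941 m, so I = I_cm + Md² gives I = 0.22952 + (2.25)(1.941)² = 8.7064 kg m^2.
Total I = 0.49758 + 6.5667 + 8.7064 = 15.771 kg m^2.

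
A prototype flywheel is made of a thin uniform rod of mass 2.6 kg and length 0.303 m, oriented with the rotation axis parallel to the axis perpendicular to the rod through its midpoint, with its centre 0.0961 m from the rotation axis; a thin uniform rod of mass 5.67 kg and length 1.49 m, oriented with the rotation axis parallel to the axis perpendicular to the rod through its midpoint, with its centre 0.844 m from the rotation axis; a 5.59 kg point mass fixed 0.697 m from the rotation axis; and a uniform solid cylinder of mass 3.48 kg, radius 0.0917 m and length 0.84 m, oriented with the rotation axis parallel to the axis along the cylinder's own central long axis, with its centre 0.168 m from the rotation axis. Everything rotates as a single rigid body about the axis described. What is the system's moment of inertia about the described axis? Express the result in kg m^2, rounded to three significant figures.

7.96

Thin rod: I_cm = (1/12)ML² = (1/12)(2.6)(0.303)² = 0.019892 kg m^2; centre at d = 0.0961 m, so the parallel axis theorem gives I = 0.019892 + (2.6)(0.0961)² = 0.043903 kg m^2.
Thin rod: I_cm = (1/12)ML² = (1/12)(5.67)(1.49)² = 1.049 kg m^2; centre at d = 0.844 m, so the parallel axis theorem gives I = 1.049 + (5.67)(0.844)² = 5.0879 kg m^2.
Point mass: I_cm = 0; centre at d = 0.697 m, so the parallel axis theorem gives I = 0 + (5.59)(0.697)² = 2.7157 kg m^2.
Solid cylinder: I_cm = (1/2)MR² = (1/2)(3.48)(0.0917)² = 0.014631 kg m^2; centre at d = 0.168 m, so the parallel axis theorem gives I = 0.014631 + (3.48)(0.168)² = 0.11285 kg m^2.
Total I = 0.043903 + 5.0879 + 2.7157 + 0.11285 = 7.9604 kg m^2.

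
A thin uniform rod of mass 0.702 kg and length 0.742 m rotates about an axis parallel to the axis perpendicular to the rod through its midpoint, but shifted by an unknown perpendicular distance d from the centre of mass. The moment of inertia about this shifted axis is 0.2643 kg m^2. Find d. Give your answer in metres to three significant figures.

0.575

About the centre-of-mass axis, I_cm = (1/12)ML² = (1/12)(0.702)(0.742)² = 0.032208 kg m^2.
Parallel axis theorem: I = I_cm + Md², so Md² = 0.2643 − 0.032208 = 0.23209 kg m^2.
d = √(0.23209 / 0.702) = 0.57499 m.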